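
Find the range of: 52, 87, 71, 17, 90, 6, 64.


Max = 90, Min = 6
Range = 90 - 6 = 84

Range = 84


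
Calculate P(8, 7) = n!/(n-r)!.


P(8,7) = 8!/1!
= 40320/1
= 40320

P(8,7) = 40320


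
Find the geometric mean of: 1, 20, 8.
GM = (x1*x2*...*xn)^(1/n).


Product = 1 × 20 × 8 = 160
GM = 160^(1/3) = 5.4288

GM = 5.4288


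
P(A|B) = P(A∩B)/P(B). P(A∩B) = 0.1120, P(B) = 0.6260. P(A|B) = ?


P(A|B) = 0.1120/0.6260 = 0.1789

P(A|B) = 0.1789


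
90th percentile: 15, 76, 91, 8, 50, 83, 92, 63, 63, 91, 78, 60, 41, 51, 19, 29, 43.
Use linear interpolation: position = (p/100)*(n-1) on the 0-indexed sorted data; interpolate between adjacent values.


Sorted: 8, 15, 19, 29, 41, 43, 50, 51, 60, 63, 63, 76, 78, 83, 91, 91, 92
n = 17
Index = 90/100 * 16 = 14.4000
Lower = data[14] = 91, Upper = data[15] = 91
P90 = 91 + 0.4000*(0) = 91.0000

P90 = 91.0000


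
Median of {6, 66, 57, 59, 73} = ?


Sorted: 6, 57, 59, 66, 73
n = 5 (odd)
Middle value = 59

Median = 59


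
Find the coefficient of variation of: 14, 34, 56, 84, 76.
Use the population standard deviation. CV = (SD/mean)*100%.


Mean = 52.8000
SD = 26.0031
CV = (26.0031/52.8000)*100 = 49.2483%

CV = 49.2483%


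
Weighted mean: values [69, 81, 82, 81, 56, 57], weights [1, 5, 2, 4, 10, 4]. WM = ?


Numerator = 69*1 + 81*5 + 82*2 + 81*4 + 56*10 + 57*4 = 1750
Denominator = 1 + 5 + 2 + 4 + 10 + 4 = 26
WM = 1750/26 = 67.3077

WM = 67.3077


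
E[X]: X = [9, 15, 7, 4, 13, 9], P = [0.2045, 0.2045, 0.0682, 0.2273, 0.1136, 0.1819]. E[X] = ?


E[X] = 9*0.2045 + 15*0.2045 + 7*0.0682 + 4*0.2273 + 13*0.1136 + 9*0.1819
= 1.8405 + 3.0675 + 0.4774 + 0.9092 + 1.4768 + 1.6371
= 9.4085

E[X] = 9.4085


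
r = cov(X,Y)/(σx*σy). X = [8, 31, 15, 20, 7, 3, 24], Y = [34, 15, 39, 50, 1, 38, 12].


Mean X = 15.4286, Mean Y = 27.0000
SD X = 9.393876, SD Y = 16.422980
Cov = -26.428571
r = -26.428571/(9.393876*16.422980) = -0.1713

r = -0.1713


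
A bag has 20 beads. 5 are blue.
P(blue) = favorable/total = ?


P = 5/20 = 0.2500

P = 0.2500


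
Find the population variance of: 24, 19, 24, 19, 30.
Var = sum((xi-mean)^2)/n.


Mean = 23.2000
Squared deviations: 0.6400, 17.6400, 0.6400, 17.6400, 46.2400
Sum = 82.8000
Variance = 82.8000/5 = 16.5600

Variance = 16.5600


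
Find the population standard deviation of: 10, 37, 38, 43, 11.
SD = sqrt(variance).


Mean = 27.8000
Variance = 203.7600
SD = sqrt(203.7600) = 14.2745

SD = 14.2745


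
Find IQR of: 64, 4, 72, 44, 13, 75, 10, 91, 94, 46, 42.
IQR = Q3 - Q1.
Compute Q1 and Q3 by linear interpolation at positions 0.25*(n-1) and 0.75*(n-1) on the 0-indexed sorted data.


Sorted: 4, 10, 13, 42, 44, 46, 64, 72, 75, 91, 94
Q1 (25th %ile) = 27.5000
Q3 (75th %ile) = 73.5000
IQR = 73.5000 - 27.5000 = 46.0000

IQR = 46.0000


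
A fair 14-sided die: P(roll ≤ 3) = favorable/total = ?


Favorable outcomes (roll ≤ 3): 3
Total outcomes = 14
P = 3/14 = 0.2143

P = 0.2143


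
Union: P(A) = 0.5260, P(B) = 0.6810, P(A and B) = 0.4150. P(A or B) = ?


P(A∪B) = 0.5260 + 0.6810 - 0.4150
= 1.2070 - 0.4150
= 0.7920

P(A∪B) = 0.7920


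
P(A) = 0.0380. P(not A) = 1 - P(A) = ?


P(not A) = 1 - 0.0380 = 0.9620

P(not A) = 0.9620


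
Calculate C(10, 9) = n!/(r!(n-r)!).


C(10,9) = 10!/(9! × 1!)
= 3628800/(362880 × 1)
= 10

C(10,9) = 10


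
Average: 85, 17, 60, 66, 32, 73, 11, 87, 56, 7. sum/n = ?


Sum = 85 + 17 + 60 + 66 + 32 + 73 + 11 + 87 + 56 + 7 = 494
n = 10
Mean = 494/10 = 49.4000

Mean = 49.4000


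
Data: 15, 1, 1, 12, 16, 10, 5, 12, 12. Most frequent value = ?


Frequencies: 1:2, 5:1, 10:1, 12:3, 15:1, 16:1
Max frequency = 3
Mode = 12

Mode = 12


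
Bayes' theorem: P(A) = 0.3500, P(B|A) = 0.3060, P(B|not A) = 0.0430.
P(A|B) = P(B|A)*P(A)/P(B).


P(B) = P(B|A)*P(A) + P(B|A')*P(A')
= 0.3060*0.3500 + 0.0430*0.6500
= 0.107100 + 0.027950 = 0.135050
P(A|B) = 0.107100/0.135050 = 0.7930

P(A|B) = 0.7930


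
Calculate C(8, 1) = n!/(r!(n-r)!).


C(8,1) = 8!/(1! × 7!)
= 40320/(1 × 5040)
= 8

C(8,1) = 8


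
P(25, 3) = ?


P(25,3) = 25!/22!
= 15511210043330985984000000/1124000727777607680000
= 13800

P(25,3) = 13800


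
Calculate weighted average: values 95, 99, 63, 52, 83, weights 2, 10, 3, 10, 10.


Numerator = 95*2 + 99*10 + 63*3 + 52*10 + 83*10 = 2719
Denominator = 2 + 10 + 3 + 10 + 10 = 35
WM = 2719/35 = 77.6857

WM = 77.6857


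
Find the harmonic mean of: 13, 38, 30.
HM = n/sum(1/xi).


Sum of reciprocals = 1/13 + 1/38 + 1/30 = 0.136572
HM = 3/0.136572 = 21.9664

HM = 21.9664


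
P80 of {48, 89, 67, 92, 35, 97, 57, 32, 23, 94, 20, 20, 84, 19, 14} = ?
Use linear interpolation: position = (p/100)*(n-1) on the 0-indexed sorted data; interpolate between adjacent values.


Sorted: 14, 19, 20, 20, 23, 32, 35, 48, 57, 67, 84, 89, 92, 94, 97
n = 15
Index = 80/100 * 14 = 11.2000
Lower = data[11] = 89, Upper = data[12] = 92
P80 = 89 + 0.2000*(3) = 89.6000

P80 = 89.6000


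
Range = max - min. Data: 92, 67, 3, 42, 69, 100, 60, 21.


Max = 100, Min = 3
Range = 100 - 3 = 97

Range = 97


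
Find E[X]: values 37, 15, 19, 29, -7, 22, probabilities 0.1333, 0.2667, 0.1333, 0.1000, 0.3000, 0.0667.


E[X] = 37*0.1333 + 15*0.2667 + 19*0.1333 + 29*0.1000 - 7*0.3000 + 22*0.0667
= 4.9321 + 4.0005 + 2.5327 + 2.9000 - 2.1000 + 1.4674
= 13.7327

E[X] = 13.7327


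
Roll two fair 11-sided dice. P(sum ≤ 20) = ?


Total outcomes = 11×11 = 121
Favorable (sum ≤ 20): 118
P = 118/121 = 0.9752

P = 0.9752


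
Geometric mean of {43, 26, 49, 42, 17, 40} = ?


Product = 43 × 26 × 49 × 42 × 17 × 40 = 1564573920
GM = 1564573920^(1/6) = 34.0721

GM = 34.0721


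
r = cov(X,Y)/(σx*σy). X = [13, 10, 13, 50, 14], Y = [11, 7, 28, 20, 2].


Mean X = 20.0000, Mean Y = 13.6000
SD X = 15.059880, SD Y = 9.308061
Cov = 49.000000
r = 49.000000/(15.059880*9.308061) = 0.3496

r = 0.3496


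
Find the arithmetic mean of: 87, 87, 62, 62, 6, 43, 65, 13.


Sum = 87 + 87 + 62 + 62 + 6 + 43 + 65 + 13 = 425
n = 8
Mean = 425/8 = 53.1250

Mean = 53.1250


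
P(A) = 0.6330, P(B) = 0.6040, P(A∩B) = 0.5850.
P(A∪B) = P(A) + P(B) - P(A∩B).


P(A∪B) = 0.6330 + 0.6040 - 0.5850
= 1.2370 - 0.5850
= 0.6520

P(A∪B) = 0.6520


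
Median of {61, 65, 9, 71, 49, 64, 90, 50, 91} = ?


Sorted: 9, 49, 50, 61, 64, 65, 71, 90, 91
n = 9 (odd)
Middle value = 64

Median = 64


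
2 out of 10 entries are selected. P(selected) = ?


P = 2/10 = 0.2000

P = 0.2000


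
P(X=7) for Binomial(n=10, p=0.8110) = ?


C(10,7) = 120
p^7 = 0.230752
(1-p)^3 = 0.006751
P = 120 * 0.230752 * 0.006751 = 0.1869

P(X=7) = 0.1869


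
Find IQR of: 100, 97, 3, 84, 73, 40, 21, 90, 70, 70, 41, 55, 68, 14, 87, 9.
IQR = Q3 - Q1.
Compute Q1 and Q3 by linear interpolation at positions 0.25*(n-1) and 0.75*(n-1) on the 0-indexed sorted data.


Sorted: 3, 9, 14, 21, 40, 41, 55, 68, 70, 70, 73, 84, 87, 90, 97, 100
Q1 (25th %ile) = 35.2500
Q3 (75th %ile) = 84.7500
IQR = 84.7500 - 35.2500 = 49.5000

IQR = 49.5000


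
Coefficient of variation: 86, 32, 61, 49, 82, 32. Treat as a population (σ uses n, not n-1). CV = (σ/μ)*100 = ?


Mean = 57.0000
SD = 21.5870
CV = (21.5870/57.0000)*100 = 37.8720%

CV = 37.8720%


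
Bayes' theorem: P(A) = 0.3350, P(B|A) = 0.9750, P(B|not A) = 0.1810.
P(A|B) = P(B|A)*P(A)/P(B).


P(B) = P(B|A)*P(A) + P(B|A')*P(A')
= 0.9750*0.3350 + 0.1810*0.6650
= 0.326625 + 0.120365 = 0.446990
P(A|B) = 0.326625/0.446990 = 0.7307

P(A|B) = 0.7307


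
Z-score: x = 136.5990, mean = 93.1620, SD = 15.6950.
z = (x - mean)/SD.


z = (136.5990 - 93.1620)/15.6950
= 43.4370/15.6950
= 2.7676

z = 2.7676


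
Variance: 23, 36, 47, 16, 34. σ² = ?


Mean = 31.2000
Squared deviations: 67.2400, 23.0400, 249.6400, 231.0400, 7.8400
Sum = 578.8000
Variance = 578.8000/5 = 115.7600

Variance = 115.7600


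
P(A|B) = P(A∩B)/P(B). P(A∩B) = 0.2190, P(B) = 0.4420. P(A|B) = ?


P(A|B) = 0.2190/0.4420 = 0.4955

P(A|B) = 0.4955


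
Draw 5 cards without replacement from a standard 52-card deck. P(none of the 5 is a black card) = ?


P(no black cards) = (26/52) × (25/51) × (24/50) × (23/49) × (22/48)
= 0.0253

P = 0.0253


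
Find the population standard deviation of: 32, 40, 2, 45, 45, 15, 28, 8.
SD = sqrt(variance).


Mean = 26.8750
Variance = 246.6094
SD = sqrt(246.6094) = 15.7038

SD = 15.7038


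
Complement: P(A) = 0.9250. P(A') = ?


P(not A) = 1 - 0.9250 = 0.0750

P(not A) = 0.0750


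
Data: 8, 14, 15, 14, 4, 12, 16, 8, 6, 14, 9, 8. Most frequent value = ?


Frequencies: 4:1, 6:1, 8:3, 9:1, 12:1, 14:3, 15:1, 16:1
Max frequency = 3
Mode = 8, 14

Mode = 8, 14


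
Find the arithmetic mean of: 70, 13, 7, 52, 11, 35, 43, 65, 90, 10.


Sum = 70 + 13 + 7 + 52 + 11 + 35 + 43 + 65 + 90 + 10 = 396
n = 10
Mean = 396/10 = 39.6000

Mean = 39.6000


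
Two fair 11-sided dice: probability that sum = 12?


Total outcomes = 11×11 = 121
Favorable (sum = 12): 11
P = 11/121 = 0.0909

P = 0.0909


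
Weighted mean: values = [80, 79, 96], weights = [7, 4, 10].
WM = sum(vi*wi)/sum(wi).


Numerator = 80*7 + 79*4 + 96*10 = 1836
Denominator = 7 + 4 + 10 = 21
WM = 1836/21 = 87.4286

WM = 87.4286


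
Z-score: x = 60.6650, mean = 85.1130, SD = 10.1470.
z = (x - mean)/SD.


z = (60.6650 - 85.1130)/10.1470
= -24.4480/10.1470
= -2.4094

z = -2.4094


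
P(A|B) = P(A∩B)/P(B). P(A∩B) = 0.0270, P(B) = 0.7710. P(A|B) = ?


P(A|B) = 0.0270/0.7710 = 0.0350

P(A|B) = 0.0350


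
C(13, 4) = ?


C(13,4) = 13!/(4! × 9!)
= 6227020800/(24 × 362880)
= 715

C(13,4) = 715


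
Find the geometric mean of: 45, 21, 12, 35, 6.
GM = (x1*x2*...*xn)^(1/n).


Product = 45 × 21 × 12 × 35 × 6 = 2381400
GM = 2381400^(1/5) = 18.8524

GM = 18.8524


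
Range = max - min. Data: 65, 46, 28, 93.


Max = 93, Min = 28
Range = 93 - 28 = 65

Range = 65


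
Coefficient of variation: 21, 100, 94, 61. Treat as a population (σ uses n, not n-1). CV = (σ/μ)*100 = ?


Mean = 69.0000
SD = 31.4404
CV = (31.4404/69.0000)*100 = 45.5658%

CV = 45.5658%


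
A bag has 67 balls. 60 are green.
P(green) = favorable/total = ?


P = 60/67 = 0.8955

P = 0.8955


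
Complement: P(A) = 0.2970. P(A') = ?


P(not A) = 1 - 0.2970 = 0.7030

P(not A) = 0.7030


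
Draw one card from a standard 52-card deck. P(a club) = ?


13 clubs in 52 cards
P = 13/52 = 0.2500

P = 0.2500


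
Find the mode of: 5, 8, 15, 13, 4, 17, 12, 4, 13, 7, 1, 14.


Frequencies: 1:1, 4:2, 5:1, 7:1, 8:1, 12:1, 13:2, 14:1, 15:1, 17:1
Max frequency = 2
Mode = 4, 13

Mode = 4, 13


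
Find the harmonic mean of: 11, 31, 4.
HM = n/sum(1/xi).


Sum of reciprocals = 1/11 + 1/31 + 1/4 = 0.373167
HM = 3/0.373167 = 8.0393

HM = 8.0393


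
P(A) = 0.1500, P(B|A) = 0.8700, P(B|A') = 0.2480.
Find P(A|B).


P(B) = P(B|A)*P(A) + P(B|A')*P(A')
= 0.8700*0.1500 + 0.2480*0.8500
= 0.130500 + 0.210800 = 0.341300
P(A|B) = 0.130500/0.341300 = 0.3824

P(A|B) = 0.3824


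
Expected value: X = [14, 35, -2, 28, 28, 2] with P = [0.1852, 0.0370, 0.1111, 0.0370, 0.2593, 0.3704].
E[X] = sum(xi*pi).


E[X] = 14*0.1852 + 35*0.0370 - 2*0.1111 + 28*0.0370 + 28*0.2593 + 2*0.3704
= 2.5928 + 1.2950 - 0.2222 + 1.0360 + 7.2604 + 0.7408
= 12.7028

E[X] = 12.7028


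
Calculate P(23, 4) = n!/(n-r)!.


P(23,4) = 23!/19!
= 25852016738884976640000/121645100408832000
= 212520

P(23,4) = 212520


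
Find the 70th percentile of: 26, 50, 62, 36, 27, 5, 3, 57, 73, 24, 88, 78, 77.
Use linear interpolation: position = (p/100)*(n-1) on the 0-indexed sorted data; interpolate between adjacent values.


Sorted: 3, 5, 24, 26, 27, 36, 50, 57, 62, 73, 77, 78, 88
n = 13
Index = 70/100 * 12 = 8.4000
Lower = data[8] = 62, Upper = data[9] = 73
P70 = 62 + 0.4000*(11) = 66.4000

P70 = 66.4000


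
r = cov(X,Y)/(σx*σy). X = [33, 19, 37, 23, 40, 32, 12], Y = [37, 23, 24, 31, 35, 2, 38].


Mean X = 28.0000, Mean Y = 27.1429
SD X = 9.471763, SD Y = 11.654902
Cov = -20.142857
r = -20.142857/(9.471763*11.654902) = -0.1825

r = -0.1825


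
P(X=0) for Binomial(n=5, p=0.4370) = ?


C(5,0) = 1
p^0 = 1.000000
(1-p)^5 = 0.056564
P = 1 * 1.000000 * 0.056564 = 0.0566

P(X=0) = 0.0566


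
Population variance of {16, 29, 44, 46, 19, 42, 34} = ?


Mean = 32.8571
Squared deviations: 284.1633, 14.8776, 124.1633, 172.7347, 192.0204, 83.5918, 1.3061
Sum = 872.8571
Variance = 872.8571/7 = 124.6939

Variance = 124.6939


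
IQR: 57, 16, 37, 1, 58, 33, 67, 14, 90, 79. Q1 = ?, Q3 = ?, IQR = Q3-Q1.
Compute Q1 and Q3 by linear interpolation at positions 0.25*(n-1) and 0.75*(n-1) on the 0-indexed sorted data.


Sorted: 1, 14, 16, 33, 37, 57, 58, 67, 79, 90
Q1 (25th %ile) = 20.2500
Q3 (75th %ile) = 64.7500
IQR = 64.7500 - 20.2500 = 44.5000

IQR = 44.5000


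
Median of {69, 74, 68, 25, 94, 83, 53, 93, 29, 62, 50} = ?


Sorted: 25, 29, 50, 53, 62, 68, 69, 74, 83, 93, 94
n = 11 (odd)
Middle value = 68

Median = 68


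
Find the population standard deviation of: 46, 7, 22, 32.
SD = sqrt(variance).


Mean = 26.7500
Variance = 202.6875
SD = sqrt(202.6875) = 14.2368

SD = 14.2368


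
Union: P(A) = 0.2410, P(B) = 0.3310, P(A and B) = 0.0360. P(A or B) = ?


P(A∪B) = 0.2410 + 0.3310 - 0.0360
= 0.5720 - 0.0360
= 0.5360

P(A∪B) = 0.5360


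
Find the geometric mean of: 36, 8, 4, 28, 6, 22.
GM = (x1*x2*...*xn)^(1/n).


Product = 36 × 8 × 4 × 28 × 6 × 22 = 4257792
GM = 4257792^(1/6) = 12.7310

GM = 12.7310


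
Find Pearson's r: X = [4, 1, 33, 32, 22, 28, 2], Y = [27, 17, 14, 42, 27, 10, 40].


Mean X = 17.4286, Mean Y = 25.2857
SD X = 13.499811, SD Y = 11.535217
Cov = -28.551020
r = -28.551020/(13.499811*11.535217) = -0.1833

r = -0.1833


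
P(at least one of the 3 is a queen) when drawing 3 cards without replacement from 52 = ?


P(at least one) = 1 - P(none)
P(none) = (48/52) × (47/51) × (46/50) = 0.782624
P(at least one) = 1 - 0.782624 = 0.2174

P = 0.2174


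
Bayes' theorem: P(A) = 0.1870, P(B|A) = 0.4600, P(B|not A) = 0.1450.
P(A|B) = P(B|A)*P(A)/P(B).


P(B) = P(B|A)*P(A) + P(B|A')*P(A')
= 0.4600*0.1870 + 0.1450*0.8130
= 0.086020 + 0.117885 = 0.203905
P(A|B) = 0.086020/0.203905 = 0.4219

P(A|B) = 0.4219


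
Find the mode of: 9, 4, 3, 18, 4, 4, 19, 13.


Frequencies: 3:1, 4:3, 9:1, 13:1, 18:1, 19:1
Max frequency = 3
Mode = 4

Mode = 4


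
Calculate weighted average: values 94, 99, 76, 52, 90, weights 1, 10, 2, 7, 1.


Numerator = 94*1 + 99*10 + 76*2 + 52*7 + 90*1 = 1690
Denominator = 1 + 10 + 2 + 7 + 1 = 21
WM = 1690/21 = 80.4762

WM = 80.4762


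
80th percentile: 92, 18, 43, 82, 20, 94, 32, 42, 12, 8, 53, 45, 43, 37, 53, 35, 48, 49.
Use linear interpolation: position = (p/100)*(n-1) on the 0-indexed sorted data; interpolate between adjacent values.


Sorted: 8, 12, 18, 20, 32, 35, 37, 42, 43, 43, 45, 48, 49, 53, 53, 82, 92, 94
n = 18
Index = 80/100 * 17 = 13.6000
Lower = data[13] = 53, Upper = data[14] = 53
P80 = 53 + 0.6000*(0) = 53.0000

P80 = 53.0000


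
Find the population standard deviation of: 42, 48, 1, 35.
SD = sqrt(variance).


Mean = 31.5000
Variance = 331.2500
SD = sqrt(331.2500) = 18.2003

SD = 18.2003


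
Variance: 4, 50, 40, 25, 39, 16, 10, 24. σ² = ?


Mean = 26.0000
Squared deviations: 484.0000, 576.0000, 196.0000, 1.0000, 169.0000, 100.0000, 256.0000, 4.0000
Sum = 1786.0000
Variance = 1786.0000/8 = 223.2500

Variance = 223.2500


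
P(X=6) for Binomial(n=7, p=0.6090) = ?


C(7,6) = 7
p^6 = 0.051016
(1-p)^1 = 0.391000
P = 7 * 0.051016 * 0.391000 = 0.1396

P(X=6) = 0.1396


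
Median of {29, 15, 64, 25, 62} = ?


Sorted: 15, 25, 29, 62, 64
n = 5 (odd)
Middle value = 29

Median = 29


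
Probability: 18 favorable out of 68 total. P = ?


P = 18/68 = 0.2647

P = 0.2647


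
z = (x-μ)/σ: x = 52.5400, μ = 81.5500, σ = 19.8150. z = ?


z = (52.5400 - 81.5500)/19.8150
= -29.0100/19.8150
= -1.4640

z = -1.4640


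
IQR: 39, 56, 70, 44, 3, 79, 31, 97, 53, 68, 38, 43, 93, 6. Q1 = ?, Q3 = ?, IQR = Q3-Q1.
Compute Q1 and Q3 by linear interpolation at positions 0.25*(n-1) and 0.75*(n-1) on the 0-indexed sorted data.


Sorted: 3, 6, 31, 38, 39, 43, 44, 53, 56, 68, 70, 79, 93, 97
Q1 (25th %ile) = 38.2500
Q3 (75th %ile) = 69.5000
IQR = 69.5000 - 38.2500 = 31.2500

IQR = 31.2500


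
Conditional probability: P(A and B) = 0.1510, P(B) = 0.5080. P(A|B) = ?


P(A|B) = 0.1510/0.5080 = 0.2972

P(A|B) = 0.2972


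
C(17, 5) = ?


C(17,5) = 17!/(5! × 12!)
= 355687428096000/(120 × 479001600)
= 6188

C(17,5) = 6188


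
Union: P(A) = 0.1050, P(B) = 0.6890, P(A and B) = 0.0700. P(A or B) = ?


P(A∪B) = 0.1050 + 0.6890 - 0.0700
= 0.7940 - 0.0700
= 0.7240

P(A∪B) = 0.7240


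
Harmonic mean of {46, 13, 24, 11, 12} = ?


Sum of reciprocals = 1/46 + 1/13 + 1/24 + 1/11 + 1/12 = 0.314571
HM = 5/0.314571 = 15.8946

HM = 15.8946


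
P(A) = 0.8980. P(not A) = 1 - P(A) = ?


P(not A) = 1 - 0.8980 = 0.1020

P(not A) = 0.1020


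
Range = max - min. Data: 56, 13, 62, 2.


Max = 62, Min = 2
Range = 62 - 2 = 60

Range = 60


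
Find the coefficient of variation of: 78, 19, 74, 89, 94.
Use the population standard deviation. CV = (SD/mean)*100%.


Mean = 70.8000
SD = 26.8879
CV = (26.8879/70.8000)*100 = 37.9773%

CV = 37.9773%


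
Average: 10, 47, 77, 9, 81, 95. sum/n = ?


Sum = 10 + 47 + 77 + 9 + 81 + 95 = 319
n = 6
Mean = 319/6 = 53.1667

Mean = 53.1667


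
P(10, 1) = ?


P(10,1) = 10!/9!
= 3628800/362880
= 10

P(10,1) = 10


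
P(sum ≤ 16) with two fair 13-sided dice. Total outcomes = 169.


Total outcomes = 13×13 = 169
Favorable (sum ≤ 16): 114
P = 114/169 = 0.6746

P = 0.6746


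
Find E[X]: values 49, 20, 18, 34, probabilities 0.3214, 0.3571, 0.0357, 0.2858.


E[X] = 49*0.3214 + 20*0.3571 + 18*0.0357 + 34*0.2858
= 15.7486 + 7.1420 + 0.6426 + 9.7172
= 33.2504

E[X] = 33.2504


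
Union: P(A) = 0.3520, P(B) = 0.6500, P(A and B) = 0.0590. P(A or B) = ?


P(A∪B) = 0.3520 + 0.6500 - 0.0590
= 1.0020 - 0.0590
= 0.9430

P(A∪B) = 0.9430


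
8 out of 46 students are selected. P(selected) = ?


P = 8/46 = 0.1739

P = 0.1739


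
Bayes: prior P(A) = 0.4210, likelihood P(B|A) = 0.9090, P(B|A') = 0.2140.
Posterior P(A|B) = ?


P(B) = P(B|A)*P(A) + P(B|A')*P(A')
= 0.9090*0.4210 + 0.2140*0.5790
= 0.382689 + 0.123906 = 0.506595
P(A|B) = 0.382689/0.506595 = 0.7554

P(A|B) = 0.7554


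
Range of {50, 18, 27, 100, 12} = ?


Max = 100, Min = 12
Range = 100 - 12 = 88

Range = 88


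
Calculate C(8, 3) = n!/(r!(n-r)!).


C(8,3) = 8!/(3! × 5!)
= 40320/(6 × 120)
= 56

C(8,3) = 56


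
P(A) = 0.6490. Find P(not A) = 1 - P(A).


P(not A) = 1 - 0.6490 = 0.3510

P(not A) = 0.3510


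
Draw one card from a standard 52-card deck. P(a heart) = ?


13 hearts in 52 cards
P = 13/52 = 0.2500

P = 0.2500


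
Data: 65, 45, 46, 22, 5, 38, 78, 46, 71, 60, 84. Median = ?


Sorted: 5, 22, 38, 45, 46, 46, 60, 65, 71, 78, 84
n = 11 (odd)
Middle value = 46

Median = 46


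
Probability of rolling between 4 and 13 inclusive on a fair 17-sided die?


Favorable outcomes (4 ≤ roll ≤ 13): 10
Total outcomes = 17
P = 10/17 = 0.5882

P = 0.5882


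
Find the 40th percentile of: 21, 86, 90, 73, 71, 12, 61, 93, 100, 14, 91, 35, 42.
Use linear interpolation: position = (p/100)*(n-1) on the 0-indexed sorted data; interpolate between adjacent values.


Sorted: 12, 14, 21, 35, 42, 61, 71, 73, 86, 90, 91, 93, 100
n = 13
Index = 40/100 * 12 = 4.8000
Lower = data[4] = 42, Upper = data[5] = 61
P40 = 42 + 0.8000*(19) = 57.2000

P40 = 57.2000


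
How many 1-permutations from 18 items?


P(18,1) = 18!/17!
= 6402373705728000/355687428096000
= 18

P(18,1) = 18


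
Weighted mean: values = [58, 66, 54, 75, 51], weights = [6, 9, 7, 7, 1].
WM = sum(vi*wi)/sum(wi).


Numerator = 58*6 + 66*9 + 54*7 + 75*7 + 51*1 = 1896
Denominator = 6 + 9 + 7 + 7 + 1 = 30
WM = 1896/30 = 63.2000

WM = 63.2000


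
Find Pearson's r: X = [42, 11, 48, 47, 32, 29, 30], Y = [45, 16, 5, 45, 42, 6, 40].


Mean X = 34.1429, Mean Y = 28.4286
SD X = 11.969349, SD Y = 17.211766
Cov = 49.224490
r = 49.224490/(11.969349*17.211766) = 0.2389

r = 0.2389


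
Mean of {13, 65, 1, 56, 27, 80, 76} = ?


Sum = 13 + 65 + 1 + 56 + 27 + 80 + 76 = 318
n = 7
Mean = 318/7 = 45.4286

Mean = 45.4286


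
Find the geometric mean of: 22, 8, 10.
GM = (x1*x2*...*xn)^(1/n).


Product = 22 × 8 × 10 = 1760
GM = 1760^(1/3) = 12.0736

GM = 12.0736


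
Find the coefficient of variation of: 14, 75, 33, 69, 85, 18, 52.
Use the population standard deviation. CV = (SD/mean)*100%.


Mean = 49.4286
SD = 26.2453
CV = (26.2453/49.4286)*100 = 53.0974%

CV = 53.0974%


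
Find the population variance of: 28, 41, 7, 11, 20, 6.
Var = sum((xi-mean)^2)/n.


Mean = 18.8333
Squared deviations: 84.0278, 491.3611, 140.0278, 61.3611, 1.3611, 164.6944
Sum = 942.8333
Variance = 942.8333/6 = 157.1389

Variance = 157.1389


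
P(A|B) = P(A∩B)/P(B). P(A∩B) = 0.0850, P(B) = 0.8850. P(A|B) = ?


P(A|B) = 0.0850/0.8850 = 0.0960

P(A|B) = 0.0960


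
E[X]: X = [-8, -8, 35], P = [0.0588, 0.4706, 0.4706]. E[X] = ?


E[X] = -8*0.0588 - 8*0.4706 + 35*0.4706
= -0.4704 - 3.7648 + 16.4710
= 12.2358

E[X] = 12.2358


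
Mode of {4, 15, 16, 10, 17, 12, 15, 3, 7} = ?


Frequencies: 3:1, 4:1, 7:1, 10:1, 12:1, 15:2, 16:1, 17:1
Max frequency = 2
Mode = 15

Mode = 15


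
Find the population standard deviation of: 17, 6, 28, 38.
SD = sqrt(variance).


Mean = 22.2500
Variance = 143.1875
SD = sqrt(143.1875) = 11.9661

SD = 11.9661


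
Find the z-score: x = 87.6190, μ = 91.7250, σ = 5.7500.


z = (87.6190 - 91.7250)/5.7500
= -4.1060/5.7500
= -0.7141

z = -0.7141


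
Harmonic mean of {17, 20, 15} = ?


Sum of reciprocals = 1/17 + 1/20 + 1/15 = 0.175490
HM = 3/0.175490 = 17.0950

HM = 17.0950


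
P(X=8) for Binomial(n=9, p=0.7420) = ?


C(9,8) = 9
p^8 = 0.091882
(1-p)^1 = 0.258000
P = 9 * 0.091882 * 0.258000 = 0.2134

P(X=8) = 0.2134


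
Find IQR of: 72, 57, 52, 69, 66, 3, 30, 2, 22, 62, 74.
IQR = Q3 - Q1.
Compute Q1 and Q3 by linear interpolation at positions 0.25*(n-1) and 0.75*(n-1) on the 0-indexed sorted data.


Sorted: 2, 3, 22, 30, 52, 57, 62, 66, 69, 72, 74
Q1 (25th %ile) = 26.0000
Q3 (75th %ile) = 67.5000
IQR = 67.5000 - 26.0000 = 41.5000

IQR = 41.5000


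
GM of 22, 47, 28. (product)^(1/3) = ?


Product = 22 × 47 × 28 = 28952
GM = 28952^(1/3) = 30.7062

GM = 30.7062


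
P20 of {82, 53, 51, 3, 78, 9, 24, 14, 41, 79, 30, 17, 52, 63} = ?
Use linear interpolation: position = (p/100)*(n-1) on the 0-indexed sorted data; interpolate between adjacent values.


Sorted: 3, 9, 14, 17, 24, 30, 41, 51, 52, 53, 63, 78, 79, 82
n = 14
Index = 20/100 * 13 = 2.6000
Lower = data[2] = 14, Upper = data[3] = 17
P20 = 14 + 0.6000*(3) = 15.8000

P20 = 15.8000


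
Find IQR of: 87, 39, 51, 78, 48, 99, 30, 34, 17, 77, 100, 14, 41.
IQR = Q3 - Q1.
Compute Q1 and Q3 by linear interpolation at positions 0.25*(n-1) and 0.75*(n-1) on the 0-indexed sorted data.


Sorted: 14, 17, 30, 34, 39, 41, 48, 51, 77, 78, 87, 99, 100
Q1 (25th %ile) = 34.0000
Q3 (75th %ile) = 78.0000
IQR = 78.0000 - 34.0000 = 44.0000

IQR = 44.0000


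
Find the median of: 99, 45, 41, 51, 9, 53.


Sorted: 9, 41, 45, 51, 53, 99
n = 6 (even)
Middle values: 45 and 51
Median = (45+51)/2 = 48.0000

Median = 48.0000


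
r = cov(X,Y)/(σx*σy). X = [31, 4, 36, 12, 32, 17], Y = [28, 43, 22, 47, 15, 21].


Mean X = 22.0000, Mean Y = 29.3333
SD X = 11.733144, SD Y = 11.756795
Cov = -106.500000
r = -106.500000/(11.733144*11.756795) = -0.7721

r = -0.7721


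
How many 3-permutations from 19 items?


P(19,3) = 19!/16!
= 121645100408832000/20922789888000
= 5814

P(19,3) = 5814


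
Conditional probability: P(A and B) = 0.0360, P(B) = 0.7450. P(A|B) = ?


P(A|B) = 0.0360/0.7450 = 0.0483

P(A|B) = 0.0483


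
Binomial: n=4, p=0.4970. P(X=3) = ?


C(4,3) = 4
p^3 = 0.122763
(1-p)^1 = 0.503000
P = 4 * 0.122763 * 0.503000 = 0.2470

P(X=3) = 0.2470


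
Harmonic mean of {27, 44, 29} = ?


Sum of reciprocals = 1/27 + 1/44 + 1/29 = 0.094247
HM = 3/0.094247 = 31.8312

HM = 31.8312


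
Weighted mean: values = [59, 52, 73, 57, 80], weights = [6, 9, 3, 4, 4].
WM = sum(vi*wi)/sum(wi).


Numerator = 59*6 + 52*9 + 73*3 + 57*4 + 80*4 = 1589
Denominator = 6 + 9 + 3 + 4 + 4 = 26
WM = 1589/26 = 61.1154

WM = 61.1154


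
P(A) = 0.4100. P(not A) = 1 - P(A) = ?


P(not A) = 1 - 0.4100 = 0.5900

P(not A) = 0.5900


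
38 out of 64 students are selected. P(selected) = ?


P = 38/64 = 0.5938

P = 0.5938


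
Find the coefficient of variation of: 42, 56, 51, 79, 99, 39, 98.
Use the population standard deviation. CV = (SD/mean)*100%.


Mean = 66.2857
SD = 23.6384
CV = (23.6384/66.2857)*100 = 35.6614%

CV = 35.6614%


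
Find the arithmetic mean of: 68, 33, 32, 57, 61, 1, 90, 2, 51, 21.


Sum = 68 + 33 + 32 + 57 + 61 + 1 + 90 + 2 + 51 + 21 = 416
n = 10
Mean = 416/10 = 41.6000

Mean = 41.6000


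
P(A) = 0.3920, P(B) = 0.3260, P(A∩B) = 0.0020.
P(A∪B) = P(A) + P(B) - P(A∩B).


P(A∪B) = 0.3920 + 0.3260 - 0.0020
= 0.7180 - 0.0020
= 0.7160

P(A∪B) = 0.7160


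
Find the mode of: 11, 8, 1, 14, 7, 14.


Frequencies: 1:1, 7:1, 8:1, 11:1, 14:2
Max frequency = 2
Mode = 14

Mode = 14


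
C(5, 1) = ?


C(5,1) = 5!/(1! × 4!)
= 120/(1 × 24)
= 5

C(5,1) = 5


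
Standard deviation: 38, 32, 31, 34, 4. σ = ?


Mean = 27.8000
Variance = 147.3600
SD = sqrt(147.3600) = 12.1392

SD = 12.1392


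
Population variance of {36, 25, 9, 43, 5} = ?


Mean = 23.6000
Squared deviations: 153.7600, 1.9600, 213.1600, 376.3600, 345.9600
Sum = 1091.2000
Variance = 1091.2000/5 = 218.2400

Variance = 218.2400


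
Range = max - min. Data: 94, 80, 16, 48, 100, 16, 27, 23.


Max = 100, Min = 16
Range = 100 - 16 = 84

Range = 84


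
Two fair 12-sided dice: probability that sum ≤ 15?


Total outcomes = 12×12 = 144
Favorable (sum ≤ 15): 99
P = 99/144 = 0.6875

P = 0.6875


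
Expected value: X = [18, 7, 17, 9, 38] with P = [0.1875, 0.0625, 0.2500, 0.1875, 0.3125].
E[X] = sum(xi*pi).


E[X] = 18*0.1875 + 7*0.0625 + 17*0.2500 + 9*0.1875 + 38*0.3125
= 3.3750 + 0.4375 + 4.2500 + 1.6875 + 11.8750
= 21.6250

E[X] = 21.6250


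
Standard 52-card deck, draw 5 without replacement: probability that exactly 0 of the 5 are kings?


Hypergeometric: P(X=0) = C(4,0)·C(48,5) / C(52,5)
= 1 × 1712304 / 2598960
= 1712304/2598960 = 0.6588

P = 0.6588


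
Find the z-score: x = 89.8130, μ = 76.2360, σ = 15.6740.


z = (89.8130 - 76.2360)/15.6740
= 13.5770/15.6740
= 0.8662

z = 0.8662


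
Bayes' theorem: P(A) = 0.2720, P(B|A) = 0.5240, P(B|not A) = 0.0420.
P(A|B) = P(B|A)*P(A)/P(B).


P(B) = P(B|A)*P(A) + P(B|A')*P(A')
= 0.5240*0.2720 + 0.0420*0.7280
= 0.142528 + 0.030576 = 0.173104
P(A|B) = 0.142528/0.173104 = 0.8234

P(A|B) = 0.8234


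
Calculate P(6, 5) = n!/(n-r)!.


P(6,5) = 6!/1!
= 720/1
= 720

P(6,5) = 720


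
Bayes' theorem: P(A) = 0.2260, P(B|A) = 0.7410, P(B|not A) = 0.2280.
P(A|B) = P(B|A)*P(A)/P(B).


P(B) = P(B|A)*P(A) + P(B|A')*P(A')
= 0.7410*0.2260 + 0.2280*0.7740
= 0.167466 + 0.176472 = 0.343938
P(A|B) = 0.167466/0.343938 = 0.4869

P(A|B) = 0.4869


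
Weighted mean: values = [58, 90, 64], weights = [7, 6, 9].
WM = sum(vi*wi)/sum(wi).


Numerator = 58*7 + 90*6 + 64*9 = 1522
Denominator = 7 + 6 + 9 = 22
WM = 1522/22 = 69.1818

WM = 69.1818


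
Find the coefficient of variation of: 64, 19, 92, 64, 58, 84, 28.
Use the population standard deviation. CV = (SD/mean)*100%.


Mean = 58.4286
SD = 24.8530
CV = (24.8530/58.4286)*100 = 42.5358%

CV = 42.5358%


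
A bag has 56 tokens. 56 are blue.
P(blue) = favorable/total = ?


P = 56/56 = 1.0000

P = 1.0000


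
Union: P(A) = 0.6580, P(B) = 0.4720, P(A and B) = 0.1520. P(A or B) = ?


P(A∪B) = 0.6580 + 0.4720 - 0.1520
= 1.1300 - 0.1520
= 0.9780

P(A∪B) = 0.9780


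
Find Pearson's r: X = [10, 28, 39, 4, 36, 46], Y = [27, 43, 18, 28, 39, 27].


Mean X = 27.1667, Mean Y = 30.3333
SD X = 15.301598, SD Y = 8.319989
Cov = -1.722222
r = -1.722222/(15.301598*8.319989) = -0.0135

r = -0.0135


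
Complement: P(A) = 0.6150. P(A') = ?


P(not A) = 1 - 0.6150 = 0.3850

P(not A) = 0.3850


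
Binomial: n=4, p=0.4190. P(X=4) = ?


C(4,4) = 1
p^4 = 0.030822
(1-p)^0 = 1.000000
P = 1 * 0.030822 * 1.000000 = 0.0308

P(X=4) = 0.0308


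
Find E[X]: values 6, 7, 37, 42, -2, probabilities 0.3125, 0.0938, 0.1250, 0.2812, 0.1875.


E[X] = 6*0.3125 + 7*0.0938 + 37*0.1250 + 42*0.2812 - 2*0.1875
= 1.8750 + 0.6566 + 4.6250 + 11.8104 - 0.3750
= 18.5920

E[X] = 18.5920


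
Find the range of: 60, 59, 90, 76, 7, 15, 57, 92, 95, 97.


Max = 97, Min = 7
Range = 97 - 7 = 90

Range = 90


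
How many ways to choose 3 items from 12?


C(12,3) = 12!/(3! × 9!)
= 479001600/(6 × 362880)
= 220

C(12,3) = 220


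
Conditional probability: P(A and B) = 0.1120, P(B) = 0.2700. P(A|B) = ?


P(A|B) = 0.1120/0.2700 = 0.4148

P(A|B) = 0.4148


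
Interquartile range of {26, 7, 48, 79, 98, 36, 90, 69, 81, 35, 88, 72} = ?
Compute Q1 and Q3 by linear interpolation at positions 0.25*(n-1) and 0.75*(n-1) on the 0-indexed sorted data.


Sorted: 7, 26, 35, 36, 48, 69, 72, 79, 81, 88, 90, 98
Q1 (25th %ile) = 35.7500
Q3 (75th %ile) = 82.7500
IQR = 82.7500 - 35.7500 = 47.0000

IQR = 47.0000


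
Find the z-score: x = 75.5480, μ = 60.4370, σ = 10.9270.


z = (75.5480 - 60.4370)/10.9270
= 15.1110/10.9270
= 1.3829

z = 1.3829


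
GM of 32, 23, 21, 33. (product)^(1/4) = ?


Product = 32 × 23 × 21 × 33 = 510048
GM = 510048^(1/4) = 26.7241

GM = 26.7241


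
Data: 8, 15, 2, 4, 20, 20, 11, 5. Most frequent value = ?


Frequencies: 2:1, 4:1, 5:1, 8:1, 11:1, 15:1, 20:2
Max frequency = 2
Mode = 20

Mode = 20


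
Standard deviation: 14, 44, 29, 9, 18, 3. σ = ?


Mean = 19.5000
Variance = 184.2500
SD = sqrt(184.2500) = 13.5739

SD = 13.5739


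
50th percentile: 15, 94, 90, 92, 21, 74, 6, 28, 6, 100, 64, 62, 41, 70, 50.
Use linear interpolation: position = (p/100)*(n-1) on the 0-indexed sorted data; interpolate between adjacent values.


Sorted: 6, 6, 15, 21, 28, 41, 50, 62, 64, 70, 74, 90, 92, 94, 100
n = 15
Index = 50/100 * 14 = 7.0000
Lower = data[7] = 62, Upper = data[8] = 64
P50 = 62 + 0*(2) = 62.0000

P50 = 62.0000


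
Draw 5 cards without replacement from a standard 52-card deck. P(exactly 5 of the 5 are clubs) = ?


Hypergeometric: P(X=5) = C(13,5)·C(39,0) / C(52,5)
= 1287 × 1 / 2598960
= 1287/2598960 = 0.0005

P = 0.0005


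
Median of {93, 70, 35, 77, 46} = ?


Sorted: 35, 46, 70, 77, 93
n = 5 (odd)
Middle value = 70

Median = 70


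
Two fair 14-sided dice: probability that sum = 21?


Total outcomes = 14×14 = 196
Favorable (sum = 21): 8
P = 8/196 = 0.0408

P = 0.0408


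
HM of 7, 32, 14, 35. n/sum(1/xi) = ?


Sum of reciprocals = 1/7 + 1/32 + 1/14 + 1/35 = 0.274107
HM = 4/0.274107 = 14.5928

HM = 14.5928


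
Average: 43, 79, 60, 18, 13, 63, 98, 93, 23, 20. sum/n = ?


Sum = 43 + 79 + 60 + 18 + 13 + 63 + 98 + 93 + 23 + 20 = 510
n = 10
Mean = 510/10 = 51.0000

Mean = 51.0000


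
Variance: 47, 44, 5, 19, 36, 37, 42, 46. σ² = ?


Mean = 34.5000
Squared deviations: 156.2500, 90.2500, 870.2500, 240.2500, 2.2500, 6.2500, 56.2500, 132.2500
Sum = 1554.0000
Variance = 1554.0000/8 = 194.2500

Variance = 194.2500


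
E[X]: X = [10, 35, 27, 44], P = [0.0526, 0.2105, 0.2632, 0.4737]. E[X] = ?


E[X] = 10*0.0526 + 35*0.2105 + 27*0.2632 + 44*0.4737
= 0.5260 + 7.3675 + 7.1064 + 20.8428
= 35.8427

E[X] = 35.8427


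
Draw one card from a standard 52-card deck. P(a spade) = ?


13 spades in 52 cards
P = 13/52 = 0.2500

P = 0.2500


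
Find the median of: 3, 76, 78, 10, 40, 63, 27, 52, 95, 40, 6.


Sorted: 3, 6, 10, 27, 40, 40, 52, 63, 76, 78, 95
n = 11 (odd)
Middle value = 40

Median = 40


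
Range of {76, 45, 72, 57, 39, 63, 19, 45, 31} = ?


Max = 76, Min = 19
Range = 76 - 19 = 57

Range = 57


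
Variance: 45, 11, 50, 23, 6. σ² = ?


Mean = 27.0000
Squared deviations: 324.0000, 256.0000, 529.0000, 16.0000, 441.0000
Sum = 1566.0000
Variance = 1566.0000/5 = 313.2000

Variance = 313.2000


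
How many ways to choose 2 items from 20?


C(20,2) = 20!/(2! × 18!)
= 2432902008176640000/(2 × 6402373705728000)
= 190

C(20,2) = 190


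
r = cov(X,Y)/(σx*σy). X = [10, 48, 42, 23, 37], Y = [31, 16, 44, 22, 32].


Mean X = 32.0000, Mean Y = 29.0000
SD X = 13.754999, SD Y = 9.549869
Cov = -4.800000
r = -4.800000/(13.754999*9.549869) = -0.0365

r = -0.0365


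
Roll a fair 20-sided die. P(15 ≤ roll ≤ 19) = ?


Favorable outcomes (15 ≤ roll ≤ 19): 5
Total outcomes = 20
P = 5/20 = 0.2500

P = 0.2500


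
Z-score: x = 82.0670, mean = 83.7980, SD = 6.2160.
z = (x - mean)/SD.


z = (82.0670 - 83.7980)/6.2160
= -1.7310/6.2160
= -0.2785

z = -0.2785


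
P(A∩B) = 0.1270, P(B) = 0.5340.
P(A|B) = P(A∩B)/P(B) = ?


P(A|B) = 0.1270/0.5340 = 0.2378

P(A|B) = 0.2378


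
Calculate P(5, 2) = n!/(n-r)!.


P(5,2) = 5!/3!
= 120/6
= 20

P(5,2) = 20


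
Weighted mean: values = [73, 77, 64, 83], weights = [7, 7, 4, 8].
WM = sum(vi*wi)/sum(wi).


Numerator = 73*7 + 77*7 + 64*4 + 83*8 = 1970
Denominator = 7 + 7 + 4 + 8 = 26
WM = 1970/26 = 75.7692

WM = 75.7692


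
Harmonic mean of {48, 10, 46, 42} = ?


Sum of reciprocals = 1/48 + 1/10 + 1/46 + 1/42 = 0.166382
HM = 4/0.166382 = 24.0411

HM = 24.0411


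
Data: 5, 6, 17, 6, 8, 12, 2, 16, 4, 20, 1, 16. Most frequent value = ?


Frequencies: 1:1, 2:1, 4:1, 5:1, 6:2, 8:1, 12:1, 16:2, 17:1, 20:1
Max frequency = 2
Mode = 6, 16

Mode = 6, 16


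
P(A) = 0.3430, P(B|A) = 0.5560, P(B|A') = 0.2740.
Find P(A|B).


P(B) = P(B|A)*P(A) + P(B|A')*P(A')
= 0.5560*0.3430 + 0.2740*0.6570
= 0.190708 + 0.180018 = 0.370726
P(A|B) = 0.190708/0.370726 = 0.5144

P(A|B) = 0.5144


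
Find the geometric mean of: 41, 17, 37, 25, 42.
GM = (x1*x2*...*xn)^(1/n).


Product = 41 × 17 × 37 × 25 × 42 = 27078450
GM = 27078450^(1/5) = 30.6567

GM = 30.6567


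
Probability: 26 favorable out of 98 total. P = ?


P = 26/98 = 0.2653

P = 0.2653


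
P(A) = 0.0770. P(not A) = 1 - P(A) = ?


P(not A) = 1 - 0.0770 = 0.9230

P(not A) = 0.9230


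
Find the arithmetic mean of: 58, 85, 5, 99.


Sum = 58 + 85 + 5 + 99 = 247
n = 4
Mean = 247/4 = 61.7500

Mean = 61.7500


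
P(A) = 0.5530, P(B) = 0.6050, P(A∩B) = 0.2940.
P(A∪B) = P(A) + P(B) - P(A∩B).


P(A∪B) = 0.5530 + 0.6050 - 0.2940
= 1.1580 - 0.2940
= 0.8640

P(A∪B) = 0.8640


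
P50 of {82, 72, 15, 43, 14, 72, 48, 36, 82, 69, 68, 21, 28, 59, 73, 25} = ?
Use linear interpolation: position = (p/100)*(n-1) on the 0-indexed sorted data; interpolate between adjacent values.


Sorted: 14, 15, 21, 25, 28, 36, 43, 48, 59, 68, 69, 72, 72, 73, 82, 82
n = 16
Index = 50/100 * 15 = 7.5000
Lower = data[7] = 48, Upper = data[8] = 59
P50 = 48 + 0.5000*(11) = 53.5000

P50 = 53.5000


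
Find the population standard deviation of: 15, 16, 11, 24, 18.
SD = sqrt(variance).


Mean = 16.8000
Variance = 18.1600
SD = sqrt(18.1600) = 4.2615

SD = 4.2615


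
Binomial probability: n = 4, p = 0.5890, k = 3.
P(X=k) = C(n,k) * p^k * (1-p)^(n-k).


C(4,3) = 4
p^3 = 0.204336
(1-p)^1 = 0.411000
P = 4 * 0.204336 * 0.411000 = 0.3359

P(X=3) = 0.3359


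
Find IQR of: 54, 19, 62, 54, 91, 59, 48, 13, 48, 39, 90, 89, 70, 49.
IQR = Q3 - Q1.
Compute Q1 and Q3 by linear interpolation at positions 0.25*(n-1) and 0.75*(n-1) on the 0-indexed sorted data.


Sorted: 13, 19, 39, 48, 48, 49, 54, 54, 59, 62, 70, 89, 90, 91
Q1 (25th %ile) = 48.0000
Q3 (75th %ile) = 68.0000
IQR = 68.0000 - 48.0000 = 20.0000

IQR = 20.0000


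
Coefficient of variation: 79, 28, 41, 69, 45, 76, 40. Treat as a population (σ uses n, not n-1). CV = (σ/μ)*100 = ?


Mean = 54.0000
SD = 18.7312
CV = (18.7312/54.0000)*100 = 34.6874%

CV = 34.6874%


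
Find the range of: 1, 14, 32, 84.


Max = 84, Min = 1
Range = 84 - 1 = 83

Range = 83


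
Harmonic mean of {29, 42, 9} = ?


Sum of reciprocals = 1/29 + 1/42 + 1/9 = 0.169403
HM = 3/0.169403 = 17.7092

HM = 17.7092


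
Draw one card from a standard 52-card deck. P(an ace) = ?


4 aces in 52 cards
P = 4/52 = 0.0769

P = 0.0769


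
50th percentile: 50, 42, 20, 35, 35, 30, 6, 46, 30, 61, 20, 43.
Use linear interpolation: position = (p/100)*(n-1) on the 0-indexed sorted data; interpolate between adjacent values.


Sorted: 6, 20, 20, 30, 30, 35, 35, 42, 43, 46, 50, 61
n = 12
Index = 50/100 * 11 = 5.5000
Lower = data[5] = 35, Upper = data[6] = 35
P50 = 35 + 0.5000*(0) = 35.0000

P50 = 35.0000


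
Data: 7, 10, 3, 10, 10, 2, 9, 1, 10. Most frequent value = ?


Frequencies: 1:1, 2:1, 3:1, 7:1, 9:1, 10:4
Max frequency = 4
Mode = 10

Mode = 10


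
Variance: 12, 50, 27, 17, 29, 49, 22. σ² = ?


Mean = 29.4286
Squared deviations: 303.7551, 423.1837, 5.8980, 154.4694, 0.1837, 383.0408, 55.1837
Sum = 1325.7143
Variance = 1325.7143/7 = 189.3878

Variance = 189.3878


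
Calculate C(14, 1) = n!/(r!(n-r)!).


C(14,1) = 14!/(1! × 13!)
= 87178291200/(1 × 6227020800)
= 14

C(14,1) = 14


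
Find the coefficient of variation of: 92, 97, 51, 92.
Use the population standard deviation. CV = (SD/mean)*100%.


Mean = 83.0000
SD = 18.5876
CV = (18.5876/83.0000)*100 = 22.3947%

CV = 22.3947%


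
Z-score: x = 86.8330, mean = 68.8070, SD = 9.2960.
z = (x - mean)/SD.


z = (86.8330 - 68.8070)/9.2960
= 18.0260/9.2960
= 1.9391

z = 1.9391


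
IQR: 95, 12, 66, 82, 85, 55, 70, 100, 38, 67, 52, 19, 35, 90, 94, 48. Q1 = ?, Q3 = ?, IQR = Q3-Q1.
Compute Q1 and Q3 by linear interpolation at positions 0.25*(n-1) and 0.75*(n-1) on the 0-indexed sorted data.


Sorted: 12, 19, 35, 38, 48, 52, 55, 66, 67, 70, 82, 85, 90, 94, 95, 100
Q1 (25th %ile) = 45.5000
Q3 (75th %ile) = 86.2500
IQR = 86.2500 - 45.5000 = 40.7500

IQR = 40.7500


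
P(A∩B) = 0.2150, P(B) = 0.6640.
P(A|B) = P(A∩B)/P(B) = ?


P(A|B) = 0.2150/0.6640 = 0.3238

P(A|B) = 0.3238


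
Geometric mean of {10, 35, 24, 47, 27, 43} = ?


Product = 10 × 35 × 24 × 47 × 27 × 43 = 458362800
GM = 458362800^(1/6) = 27.7674

GM = 27.7674


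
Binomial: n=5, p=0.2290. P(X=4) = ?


C(5,4) = 5
p^4 = 0.002750
(1-p)^1 = 0.771000
P = 5 * 0.002750 * 0.771000 = 0.0106

P(X=4) = 0.0106


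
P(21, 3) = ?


P(21,3) = 21!/18!
= 51090942171709440000/6402373705728000
= 7980

P(21,3) = 7980


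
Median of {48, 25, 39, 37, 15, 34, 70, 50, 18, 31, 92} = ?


Sorted: 15, 18, 25, 31, 34, 37, 39, 48, 50, 70, 92
n = 11 (odd)
Middle value = 37

Median = 37


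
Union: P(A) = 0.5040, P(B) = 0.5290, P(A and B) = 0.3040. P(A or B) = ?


P(A∪B) = 0.5040 + 0.5290 - 0.3040
= 1.0330 - 0.3040
= 0.7290

P(A∪B) = 0.7290


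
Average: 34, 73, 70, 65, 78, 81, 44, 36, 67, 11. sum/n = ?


Sum = 34 + 73 + 70 + 65 + 78 + 81 + 44 + 36 + 67 + 11 = 559
n = 10
Mean = 559/10 = 55.9000

Mean = 55.9000


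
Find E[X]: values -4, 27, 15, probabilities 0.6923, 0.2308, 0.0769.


E[X] = -4*0.6923 + 27*0.2308 + 15*0.0769
= -2.7692 + 6.2316 + 1.1535
= 4.6159

E[X] = 4.6159


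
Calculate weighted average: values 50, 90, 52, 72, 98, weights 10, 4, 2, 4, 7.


Numerator = 50*10 + 90*4 + 52*2 + 72*4 + 98*7 = 1938
Denominator = 10 + 4 + 2 + 4 + 7 = 27
WM = 1938/27 = 71.7778

WM = 71.7778
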